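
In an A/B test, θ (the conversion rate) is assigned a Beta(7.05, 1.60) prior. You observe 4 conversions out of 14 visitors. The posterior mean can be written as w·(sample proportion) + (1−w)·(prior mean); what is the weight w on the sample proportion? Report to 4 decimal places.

0.6181

The Beta prior is conjugate to a Binomial/Bernoulli likelihood; the update adds successes to α and failures to β.
Posterior mean = (α₀+k)/(α₀+β₀+n) = [n/(α₀+β₀+n)]·(k/n) + [(α₀+β₀)/(α₀+β₀+n)]·α₀/(α₀+β₀), so only n and the prior enter the weight.
The weight on the data is w = n/(α₀+β₀+n) = 14/(7.05+1.60+14) = 14/22.65 = 0.6181.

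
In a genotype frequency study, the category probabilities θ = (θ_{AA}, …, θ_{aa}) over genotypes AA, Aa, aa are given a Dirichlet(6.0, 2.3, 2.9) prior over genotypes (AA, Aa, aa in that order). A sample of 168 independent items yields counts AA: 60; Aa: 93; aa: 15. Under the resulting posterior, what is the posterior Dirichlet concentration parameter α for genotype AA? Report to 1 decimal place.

66.0

The Dirichlet prior is conjugate to the Multinomial likelihood: each posterior αⱼ = prior αⱼ + observed count nⱼ.
Posterior concentration: (66.0, 95.3, 17.9), total = 179.2.
α_{AA} = 6.0 + 60 = 66.0.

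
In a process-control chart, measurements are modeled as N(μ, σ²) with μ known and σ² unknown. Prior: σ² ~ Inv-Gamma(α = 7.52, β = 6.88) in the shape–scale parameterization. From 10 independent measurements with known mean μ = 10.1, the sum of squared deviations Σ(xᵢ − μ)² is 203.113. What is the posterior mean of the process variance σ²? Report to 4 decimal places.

With known mean μ and an Inverse-Gamma(α, β) prior on σ², the Normal likelihood is conjugate: posterior is Inv-Gamma(α + n/2, β + Σ(xᵢ−μ)²/2).
Posterior: Inv-Gamma(7.52 + 10/2, 6.88 + 203.113/2) = Inv-Gamma(12.52, 108.4365).
E[σ²|data] = β/(α−1) = 108.4365/11.52 = 9.4129.

9.4129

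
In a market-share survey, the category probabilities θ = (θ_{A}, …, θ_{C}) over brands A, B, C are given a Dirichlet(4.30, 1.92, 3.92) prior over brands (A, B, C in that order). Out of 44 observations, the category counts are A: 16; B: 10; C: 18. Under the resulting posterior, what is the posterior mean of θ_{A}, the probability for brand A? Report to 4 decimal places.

The Dirichlet prior is conjugate to the Multinomial likelihood: each posterior αⱼ = prior αⱼ + observed count nⱼ.
Posterior concentration: (20.30, 11.92, 21.92), total = 54.14.
E[θ_{A}|data] = α_{A}/Σα = 20.30/54.14 = 0.3750.

0.3750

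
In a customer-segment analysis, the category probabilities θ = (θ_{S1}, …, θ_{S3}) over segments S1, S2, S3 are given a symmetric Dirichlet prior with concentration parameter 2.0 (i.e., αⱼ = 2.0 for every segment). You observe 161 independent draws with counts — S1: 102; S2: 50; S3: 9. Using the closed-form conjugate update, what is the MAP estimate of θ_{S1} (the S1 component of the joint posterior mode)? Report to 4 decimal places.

0.6280

The Dirichlet prior is conjugate to the Multinomial likelihood: each posterior αⱼ = prior αⱼ + observed count nⱼ.
Posterior concentration: (104.0, 52.0, 11.0), total = 167.0.
Joint mode component: (α_{S1}−1)/(Σα−K) = 103.0/164.0 = 0.6280.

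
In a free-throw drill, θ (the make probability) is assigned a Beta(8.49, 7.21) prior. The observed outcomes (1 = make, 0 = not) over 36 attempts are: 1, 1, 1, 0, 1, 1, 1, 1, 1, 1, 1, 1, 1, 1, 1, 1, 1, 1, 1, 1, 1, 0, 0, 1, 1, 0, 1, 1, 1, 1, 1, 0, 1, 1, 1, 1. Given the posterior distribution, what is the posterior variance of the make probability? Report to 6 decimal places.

0.003423

The Beta prior is conjugate to a Binomial/Bernoulli likelihood; the update adds successes to α and failures to β.
Posterior: Beta(α+k, β+n−k) = Beta(8.49+31, 7.21+5) = Beta(39.49, 12.21).
Var = αβ/((α+β)²(α+β+1)) = 39.49·12.21/(51.70²·52.70) = 0.003423.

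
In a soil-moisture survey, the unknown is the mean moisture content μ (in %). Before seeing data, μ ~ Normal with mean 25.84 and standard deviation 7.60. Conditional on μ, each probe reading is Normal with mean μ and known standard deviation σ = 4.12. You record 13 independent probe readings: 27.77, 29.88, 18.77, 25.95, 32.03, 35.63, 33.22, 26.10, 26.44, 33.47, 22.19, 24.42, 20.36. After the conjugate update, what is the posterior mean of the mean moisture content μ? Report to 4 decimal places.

27.3678

For Normal data with known variance σ², a Normal(μ₀, σ₀²) prior on μ is conjugate. Posterior precision = 1/σ₀² + n/σ²; posterior mean is the precision-weighted average of μ₀ and x̄.
Σxᵢ = 27.77 + 29.88 + 18.77 + 25.95 + 32.03 + 35.63 + 33.22 + 26.10 + 26.44 + 33.47 + 22.19 + 24.42 + 20.36 = 356.23, so n·x̄ = 356.23.
σ₀² = 7.60² = 57.76, σ² = 4.12² = 16.9744; σ² + n·σ₀² = 16.9744 + 13·57.76 = 767.8544.
Posterior mean = (μ₀/σ₀² + n·x̄/σ²)/(1/σ₀² + n/σ²) = (σ²·μ₀ + σ₀²·n·x̄)/(σ² + n·σ₀²) = (16.9744·25.84 + 57.76·356.23)/767.8544 = 21014.463296/767.8544 = 27.3678.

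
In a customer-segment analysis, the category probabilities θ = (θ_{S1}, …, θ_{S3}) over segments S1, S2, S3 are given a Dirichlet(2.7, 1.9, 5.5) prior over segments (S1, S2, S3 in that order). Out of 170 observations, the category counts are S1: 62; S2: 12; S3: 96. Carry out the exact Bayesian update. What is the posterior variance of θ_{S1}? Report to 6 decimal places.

The Dirichlet prior is conjugate to the Multinomial likelihood: each posterior αⱼ = prior αⱼ + observed count nⱼ.
Posterior concentration: (64.7, 13.9, 101.5), total = 180.1.
Var[θ_j] = α_j(Σα−α_j)/((Σα)²(Σα+1)) = 64.7·115.4/(180.1²·181.1) = 0.001271.

0.001271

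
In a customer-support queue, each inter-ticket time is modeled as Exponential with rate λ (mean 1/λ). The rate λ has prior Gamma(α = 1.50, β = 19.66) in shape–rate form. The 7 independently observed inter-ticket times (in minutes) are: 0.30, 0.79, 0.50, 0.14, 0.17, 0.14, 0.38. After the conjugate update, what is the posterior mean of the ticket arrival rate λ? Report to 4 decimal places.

With a Gamma(shape α, rate β) prior on the exponential rate λ, the posterior after n observations with total T = Σxᵢ is Gamma(α+n, β+T).
Sum of observations T = 2.42 minutes; n = 7.
Posterior: Gamma(1.50+7, 19.66+2.42) = Gamma(8.50, 22.08).
Posterior mean of λ = α/β = 8.50/22.08 = 0.3850.

0.3850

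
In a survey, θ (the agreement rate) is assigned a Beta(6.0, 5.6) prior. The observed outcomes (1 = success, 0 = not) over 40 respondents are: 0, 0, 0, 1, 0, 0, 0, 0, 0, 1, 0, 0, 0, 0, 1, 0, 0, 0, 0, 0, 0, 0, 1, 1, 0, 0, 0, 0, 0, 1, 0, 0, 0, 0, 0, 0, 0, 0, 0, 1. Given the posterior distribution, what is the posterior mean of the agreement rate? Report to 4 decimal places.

0.2519

The Beta prior is conjugate to a Binomial/Bernoulli likelihood; the update adds successes to α and failures to β.
Posterior: Beta(α+k, β+n−k) = Beta(6.0+7, 5.6+33) = Beta(13.0, 38.6).
Posterior mean = α/(α+β) = 13.0/51.6 = 0.2519.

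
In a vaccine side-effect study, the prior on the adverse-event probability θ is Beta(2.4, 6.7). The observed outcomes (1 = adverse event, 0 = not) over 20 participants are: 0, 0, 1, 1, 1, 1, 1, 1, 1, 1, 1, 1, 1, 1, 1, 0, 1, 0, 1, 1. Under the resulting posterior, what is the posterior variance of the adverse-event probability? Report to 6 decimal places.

The Beta prior is conjugate to a Binomial/Bernoulli likelihood; the update adds successes to α and failures to β.
Posterior: Beta(α+k, β+n−k) = Beta(2.4+16, 6.7+4) = Beta(18.4, 10.7).
Var = αβ/((α+β)²(α+β+1)) = 18.4·10.7/(29.1²·30.1) = 0.007724.

0.007724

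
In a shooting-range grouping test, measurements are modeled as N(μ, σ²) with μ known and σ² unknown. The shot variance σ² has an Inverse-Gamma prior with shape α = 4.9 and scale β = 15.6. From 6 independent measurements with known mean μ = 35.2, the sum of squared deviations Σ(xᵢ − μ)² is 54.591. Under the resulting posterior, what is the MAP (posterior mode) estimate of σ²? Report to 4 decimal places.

4.8197

With known mean μ and an Inverse-Gamma(α, β) prior on σ², the Normal likelihood is conjugate: posterior is Inv-Gamma(α + n/2, β + Σ(xᵢ−μ)²/2).
Posterior: Inv-Gamma(4.9 + 6/2, 15.6 + 54.591/2) = Inv-Gamma(7.90, 42.8955).
Mode = β/(α+1) = 42.8955/8.90 = 4.8197.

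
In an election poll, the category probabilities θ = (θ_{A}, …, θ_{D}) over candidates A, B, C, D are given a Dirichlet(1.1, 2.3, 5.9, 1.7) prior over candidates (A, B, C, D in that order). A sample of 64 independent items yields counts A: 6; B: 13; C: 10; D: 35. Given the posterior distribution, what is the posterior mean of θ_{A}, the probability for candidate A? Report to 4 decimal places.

The Dirichlet prior is conjugate to the Multinomial likelihood: each posterior αⱼ = prior αⱼ + observed count nⱼ.
Posterior concentration: (7.1, 15.3, 15.9, 36.7), total = 75.0.
E[θ_{A}|data] = α_{A}/Σα = 7.1/75.0 = 0.0947.

0.0947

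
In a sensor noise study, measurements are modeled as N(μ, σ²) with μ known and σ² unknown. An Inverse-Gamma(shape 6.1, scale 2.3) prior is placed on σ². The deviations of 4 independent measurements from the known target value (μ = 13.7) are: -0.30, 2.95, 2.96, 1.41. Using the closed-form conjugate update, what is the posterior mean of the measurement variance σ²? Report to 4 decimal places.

With known mean μ and an Inverse-Gamma(α, β) prior on σ², the Normal likelihood is conjugate: posterior is Inv-Gamma(α + n/2, β + Σ(xᵢ−μ)²/2).
Σ(xᵢ−μ)² = (-0.30)² + (2.95)² + (2.96)² + (1.41)² = 19.5422.
Posterior: Inv-Gamma(6.1 + 4/2, 2.3 + 19.5422/2) = Inv-Gamma(8.10, 12.07110).
E[σ²|data] = β/(α−1) = 12.07110/7.10 = 1.7002.

1.7002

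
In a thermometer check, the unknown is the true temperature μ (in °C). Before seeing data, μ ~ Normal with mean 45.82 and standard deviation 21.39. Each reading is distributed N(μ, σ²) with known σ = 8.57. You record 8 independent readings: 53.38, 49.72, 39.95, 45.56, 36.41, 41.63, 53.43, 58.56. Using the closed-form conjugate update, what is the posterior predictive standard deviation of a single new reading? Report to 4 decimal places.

For Normal data with known variance σ², a Normal(μ₀, σ₀²) prior on μ is conjugate. Posterior precision = 1/σ₀² + n/σ²; posterior mean is the precision-weighted average of μ₀ and x̄.
σ₀² = 21.39² = 457.5321, σ² = 8.57² = 73.4449; σ² + n·σ₀² = 73.4449 + 8·457.5321 = 3733.7017.
Posterior precision = 1/σ₀² + n/σ² = 1/457.5321 + 8/73.4449 = (σ² + n·σ₀²)/(σ₀²σ²) = 3733.7017/(457.5321·73.4449); posterior variance σₙ² = σ₀²σ²/(σ² + n·σ₀²) = 457.5321·73.4449/3733.7017 = 9.000023.
Predictive variance for one new observation = σₙ² + σ² = 457.5321·73.4449/3733.7017 + 73.4449 = σ²·(σ₀² + 3733.7017)/3733.7017 = 73.4449·4191.2338/3733.7017 = 82.444923; SD = √(73.4449·4191.2338/3733.7017) = 9.0799.

9.0799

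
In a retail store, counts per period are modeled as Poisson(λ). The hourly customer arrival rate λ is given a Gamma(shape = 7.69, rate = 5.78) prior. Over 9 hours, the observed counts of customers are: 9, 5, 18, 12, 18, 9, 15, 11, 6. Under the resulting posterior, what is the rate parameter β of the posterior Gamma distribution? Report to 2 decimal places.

14.78

With a Gamma(shape α, rate β) prior, the Poisson likelihood is conjugate: the posterior is Gamma(α + ΣXᵢ, β + n).
Sum of counts S = 103 over n = 9 hours.
Posterior: Gamma(α+S, β+n) = Gamma(7.69+103, 5.78+9) = Gamma(110.69, 14.78).
Posterior β = 14.78.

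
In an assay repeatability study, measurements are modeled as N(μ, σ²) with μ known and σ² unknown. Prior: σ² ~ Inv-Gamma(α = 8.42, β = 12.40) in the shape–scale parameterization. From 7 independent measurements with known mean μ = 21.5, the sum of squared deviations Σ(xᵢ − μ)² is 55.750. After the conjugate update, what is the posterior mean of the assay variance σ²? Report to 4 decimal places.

With known mean μ and an Inverse-Gamma(α, β) prior on σ², the Normal likelihood is conjugate: posterior is Inv-Gamma(α + n/2, β + Σ(xᵢ−μ)²/2).
Posterior: Inv-Gamma(8.42 + 7/2, 12.40 + 55.750/2) = Inv-Gamma(11.92, 40.2750).
E[σ²|data] = β/(α−1) = 40.2750/10.92 = 3.6882.

3.6882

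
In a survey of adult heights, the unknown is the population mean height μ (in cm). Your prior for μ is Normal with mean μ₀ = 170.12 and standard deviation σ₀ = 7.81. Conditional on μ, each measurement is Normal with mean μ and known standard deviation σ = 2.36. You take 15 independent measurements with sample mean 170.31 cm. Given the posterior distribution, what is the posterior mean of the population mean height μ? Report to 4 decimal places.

For Normal data with known variance σ², a Normal(μ₀, σ₀²) prior on μ is conjugate. Posterior precision = 1/σ₀² + n/σ²; posterior mean is the precision-weighted average of μ₀ and x̄.
n·x̄ = 15·170.31 = 2554.65.
σ₀² = 7.81² = 60.9961, σ² = 2.36² = 5.5696; σ² + n·σ₀² = 5.5696 + 15·60.9961 = 920.5111.
Posterior mean = (μ₀/σ₀² + n·x̄/σ²)/(1/σ₀² + n/σ²) = (σ²·μ₀ + σ₀²·n·x̄)/(σ² + n·σ₀²) = (5.5696·170.12 + 60.9961·2554.65)/920.5111 = 156771.187217/920.5111 = 170.3089.

170.3089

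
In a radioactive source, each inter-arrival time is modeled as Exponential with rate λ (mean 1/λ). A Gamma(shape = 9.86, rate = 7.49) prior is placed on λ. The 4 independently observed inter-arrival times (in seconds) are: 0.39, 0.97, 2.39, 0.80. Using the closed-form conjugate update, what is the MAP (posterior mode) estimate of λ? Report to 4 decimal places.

With a Gamma(shape α, rate β) prior on the exponential rate λ, the posterior after n observations with total T = Σxᵢ is Gamma(α+n, β+T).
Sum of observations T = 4.55 seconds; n = 4.
Posterior: Gamma(9.86+4, 7.49+4.55) = Gamma(13.86, 12.04).
Mode = (α−1)/β = 1.0681.

1.0681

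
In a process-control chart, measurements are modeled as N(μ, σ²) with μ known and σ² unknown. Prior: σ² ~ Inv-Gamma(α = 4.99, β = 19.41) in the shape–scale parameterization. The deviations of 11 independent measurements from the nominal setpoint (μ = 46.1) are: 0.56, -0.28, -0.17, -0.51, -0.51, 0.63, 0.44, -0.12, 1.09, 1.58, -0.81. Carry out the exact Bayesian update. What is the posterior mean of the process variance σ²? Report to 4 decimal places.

With known mean μ and an Inverse-Gamma(α, β) prior on σ², the Normal likelihood is conjugate: posterior is Inv-Gamma(α + n/2, β + Σ(xᵢ−μ)²/2).
Σ(xᵢ−μ)² = (0.56)² + (-0.28)² + (-0.17)² + (-0.51)² + (-0.51)² + (0.63)² + (0.44)² + (-0.12)² + (1.09)² + (1.58)² + (-0.81)² = 5.8866.
Posterior: Inv-Gamma(4.99 + 11/2, 19.41 + 5.8866/2) = Inv-Gamma(10.49, 22.35330).
E[σ²|data] = β/(α−1) = 22.35330/9.49 = 2.3555.

2.3555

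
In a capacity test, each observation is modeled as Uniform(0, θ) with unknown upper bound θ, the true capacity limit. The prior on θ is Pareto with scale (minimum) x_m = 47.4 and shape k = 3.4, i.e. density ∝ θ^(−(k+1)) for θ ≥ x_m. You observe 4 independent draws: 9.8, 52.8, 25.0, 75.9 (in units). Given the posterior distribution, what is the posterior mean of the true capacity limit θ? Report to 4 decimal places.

A Pareto(scale x_m, shape k) prior on the upper bound θ of Uniform(0, θ) is conjugate: posterior is Pareto(max(x_m, max xᵢ), k + n).
Sample maximum = 75.9; prior scale x_m = 47.4 → posterior scale = max = 75.9.
Posterior shape = 3.4 + 4 = 7.4.
E[θ|data] = k·x_m/(k−1) = 7.4·75.9/6.4 = 87.7594.

87.7594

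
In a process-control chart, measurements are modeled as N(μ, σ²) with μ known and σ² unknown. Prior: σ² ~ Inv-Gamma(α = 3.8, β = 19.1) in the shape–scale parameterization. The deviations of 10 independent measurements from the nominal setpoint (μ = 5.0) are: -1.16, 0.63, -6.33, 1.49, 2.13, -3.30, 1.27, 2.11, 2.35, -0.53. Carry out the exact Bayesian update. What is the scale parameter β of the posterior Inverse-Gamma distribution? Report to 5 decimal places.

With known mean μ and an Inverse-Gamma(α, β) prior on σ², the Normal likelihood is conjugate: posterior is Inv-Gamma(α + n/2, β + Σ(xᵢ−μ)²/2).
Σ(xᵢ−μ)² = (-1.16)² + (0.63)² + (-6.33)² + (1.49)² + (2.13)² + (-3.30)² + (1.27)² + (2.11)² + (2.35)² + (-0.53)² = 71.3268.
Posterior: Inv-Gamma(3.8 + 10/2, 19.1 + 71.3268/2) = Inv-Gamma(8.80, 54.76340).
Posterior β = 54.76340.

54.76340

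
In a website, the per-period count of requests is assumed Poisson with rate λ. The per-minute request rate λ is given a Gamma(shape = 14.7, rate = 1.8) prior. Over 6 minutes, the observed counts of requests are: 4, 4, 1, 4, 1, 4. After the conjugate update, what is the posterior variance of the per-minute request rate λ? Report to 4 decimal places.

0.5375

With a Gamma(shape α, rate β) prior, the Poisson likelihood is conjugate: the posterior is Gamma(α + ΣXᵢ, β + n).
Sum of counts S = 18 over n = 6 minutes.
Posterior: Gamma(α+S, β+n) = Gamma(14.7+18, 1.8+6) = Gamma(32.7, 7.8).
Var = α/β² = 32.7/7.8² = 0.5375.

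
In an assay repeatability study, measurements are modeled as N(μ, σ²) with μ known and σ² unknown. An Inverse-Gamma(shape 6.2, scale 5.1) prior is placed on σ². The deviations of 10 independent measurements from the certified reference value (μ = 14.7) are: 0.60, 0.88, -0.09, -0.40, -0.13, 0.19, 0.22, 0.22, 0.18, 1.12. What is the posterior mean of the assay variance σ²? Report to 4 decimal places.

With known mean μ and an Inverse-Gamma(α, β) prior on σ², the Normal likelihood is conjugate: posterior is Inv-Gamma(α + n/2, β + Σ(xᵢ−μ)²/2).
Σ(xᵢ−μ)² = (0.60)² + (0.88)² + (-0.09)² + (-0.40)² + (-0.13)² + (0.19)² + (0.22)² + (0.22)² + (0.18)² + (1.12)² = 2.7391.
Posterior: Inv-Gamma(6.2 + 10/2, 5.1 + 2.7391/2) = Inv-Gamma(11.20, 6.46955).
E[σ²|data] = β/(α−1) = 6.46955/10.20 = 0.6343.

0.6343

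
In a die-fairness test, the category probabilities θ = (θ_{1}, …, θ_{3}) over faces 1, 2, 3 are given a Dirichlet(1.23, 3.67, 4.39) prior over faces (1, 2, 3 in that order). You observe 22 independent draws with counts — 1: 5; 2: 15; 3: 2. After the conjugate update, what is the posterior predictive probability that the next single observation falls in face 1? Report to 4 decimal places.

0.1991

The Dirichlet prior is conjugate to the Multinomial likelihood: each posterior αⱼ = prior αⱼ + observed count nⱼ.
Posterior concentration: (6.23, 18.67, 6.39), total = 31.29.
P(next = 1 | data) = α_{1}/Σα = 0.1991.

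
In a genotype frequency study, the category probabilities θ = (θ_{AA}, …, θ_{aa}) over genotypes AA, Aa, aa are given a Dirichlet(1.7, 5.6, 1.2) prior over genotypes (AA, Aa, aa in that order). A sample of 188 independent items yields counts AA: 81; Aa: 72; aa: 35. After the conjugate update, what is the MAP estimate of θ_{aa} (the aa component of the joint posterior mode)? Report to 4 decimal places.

The Dirichlet prior is conjugate to the Multinomial likelihood: each posterior αⱼ = prior αⱼ + observed count nⱼ.
Posterior concentration: (82.7, 77.6, 36.2), total = 196.5.
Joint mode component: (α_{aa}−1)/(Σα−K) = 35.2/193.5 = 0.1819.

0.1819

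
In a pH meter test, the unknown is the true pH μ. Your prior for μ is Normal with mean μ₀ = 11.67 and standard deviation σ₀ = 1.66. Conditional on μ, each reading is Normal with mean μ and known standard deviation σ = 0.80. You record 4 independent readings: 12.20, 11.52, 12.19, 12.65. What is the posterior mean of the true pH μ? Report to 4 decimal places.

For Normal data with known variance σ², a Normal(μ₀, σ₀²) prior on μ is conjugate. Posterior precision = 1/σ₀² + n/σ²; posterior mean is the precision-weighted average of μ₀ and x̄.
Σxᵢ = 12.20 + 11.52 + 12.19 + 12.65 = 48.56, so n·x̄ = 48.56.
σ₀² = 1.66² = 2.7556, σ² = 0.80² = 0.64; σ² + n·σ₀² = 0.64 + 4·2.7556 = 11.6624.
Posterior mean = (μ₀/σ₀² + n·x̄/σ²)/(1/σ₀² + n/σ²) = (σ²·μ₀ + σ₀²·n·x̄)/(σ² + n·σ₀²) = (0.64·11.67 + 2.7556·48.56)/11.6624 = 141.280736/11.6624 = 12.1142.

12.1142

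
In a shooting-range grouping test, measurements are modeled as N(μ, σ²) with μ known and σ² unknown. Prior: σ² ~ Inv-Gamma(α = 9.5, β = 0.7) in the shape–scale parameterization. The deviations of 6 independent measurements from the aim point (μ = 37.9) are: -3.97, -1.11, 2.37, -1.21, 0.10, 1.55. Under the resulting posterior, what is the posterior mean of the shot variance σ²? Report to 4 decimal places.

1.2125

With known mean μ and an Inverse-Gamma(α, β) prior on σ², the Normal likelihood is conjugate: posterior is Inv-Gamma(α + n/2, β + Σ(xᵢ−μ)²/2).
Σ(xᵢ−μ)² = (-3.97)² + (-1.11)² + (2.37)² + (-1.21)² + (0.10)² + (1.55)² = 26.4865.
Posterior: Inv-Gamma(9.5 + 6/2, 0.7 + 26.4865/2) = Inv-Gamma(12.50, 13.94325).
E[σ²|data] = β/(α−1) = 13.94325/11.50 = 1.2125.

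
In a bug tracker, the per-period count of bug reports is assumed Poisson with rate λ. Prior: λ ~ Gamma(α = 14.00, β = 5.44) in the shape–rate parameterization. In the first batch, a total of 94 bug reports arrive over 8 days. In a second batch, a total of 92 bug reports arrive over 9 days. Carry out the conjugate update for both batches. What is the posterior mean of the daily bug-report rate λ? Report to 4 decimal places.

8.9127

With a Gamma(shape α, rate β) prior, the Poisson likelihood is conjugate: the posterior is Gamma(α + ΣXᵢ, β + n).
After batch 1: Gamma(α+S, β+n) = Gamma(14.00+94, 5.44+8) = Gamma(108.00, 13.44).
After batch 2: Gamma(α+S, β+n) = Gamma(108.00+92, 13.44+9) = Gamma(200.00, 22.44).
Posterior mean = α/β = 200.00/22.44 = 8.9127.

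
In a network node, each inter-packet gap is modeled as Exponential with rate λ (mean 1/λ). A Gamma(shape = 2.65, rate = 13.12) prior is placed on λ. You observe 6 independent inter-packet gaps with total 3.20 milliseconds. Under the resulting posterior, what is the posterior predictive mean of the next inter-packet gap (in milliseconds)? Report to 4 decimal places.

2.1333

With a Gamma(shape α, rate β) prior on the exponential rate λ, the posterior after n observations with total T = Σxᵢ is Gamma(α+n, β+T).
Posterior: Gamma(2.65+6, 13.12+3.20) = Gamma(8.65, 16.32).
The predictive distribution for the next observation is Lomax; its mean is β/(α−1) = 16.32/7.65 = 2.1333.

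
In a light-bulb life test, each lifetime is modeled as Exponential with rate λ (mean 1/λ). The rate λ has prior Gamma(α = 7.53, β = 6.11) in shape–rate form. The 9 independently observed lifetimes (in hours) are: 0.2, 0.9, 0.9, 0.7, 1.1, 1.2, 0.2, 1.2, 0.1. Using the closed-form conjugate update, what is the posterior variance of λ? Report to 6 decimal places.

With a Gamma(shape α, rate β) prior on the exponential rate λ, the posterior after n observations with total T = Σxᵢ is Gamma(α+n, β+T).
Sum of observations T = 6.5 hours; n = 9.
Posterior: Gamma(7.53+9, 6.11+6.5) = Gamma(16.53, 12.61).
Var = α/β² = 0.103954.

0.103954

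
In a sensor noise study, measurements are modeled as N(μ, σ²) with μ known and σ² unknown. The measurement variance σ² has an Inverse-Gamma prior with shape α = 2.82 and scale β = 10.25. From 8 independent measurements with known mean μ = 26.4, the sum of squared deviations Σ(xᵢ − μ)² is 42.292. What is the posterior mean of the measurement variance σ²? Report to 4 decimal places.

5.3945

With known mean μ and an Inverse-Gamma(α, β) prior on σ², the Normal likelihood is conjugate: posterior is Inv-Gamma(α + n/2, β + Σ(xᵢ−μ)²/2).
Posterior: Inv-Gamma(2.82 + 8/2, 10.25 + 42.292/2) = Inv-Gamma(6.82, 31.3960).
E[σ²|data] = β/(α−1) = 31.3960/5.82 = 5.3945.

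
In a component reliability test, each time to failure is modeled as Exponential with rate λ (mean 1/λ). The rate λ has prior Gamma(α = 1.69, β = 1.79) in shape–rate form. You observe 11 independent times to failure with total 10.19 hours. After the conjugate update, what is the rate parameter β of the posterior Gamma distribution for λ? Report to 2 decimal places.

With a Gamma(shape α, rate β) prior on the exponential rate λ, the posterior after n observations with total T = Σxᵢ is Gamma(α+n, β+T).
Posterior: Gamma(1.69+11, 1.79+10.19) = Gamma(12.69, 11.98).
Posterior β = 11.98.

11.98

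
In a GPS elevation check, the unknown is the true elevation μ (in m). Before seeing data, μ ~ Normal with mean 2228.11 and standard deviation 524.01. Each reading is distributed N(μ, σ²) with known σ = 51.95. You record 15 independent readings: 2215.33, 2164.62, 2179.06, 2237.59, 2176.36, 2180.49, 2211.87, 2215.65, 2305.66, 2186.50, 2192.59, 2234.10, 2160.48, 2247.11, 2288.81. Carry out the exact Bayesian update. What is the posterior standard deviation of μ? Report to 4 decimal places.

For Normal data with known variance σ², a Normal(μ₀, σ₀²) prior on μ is conjugate. Posterior precision = 1/σ₀² + n/σ²; posterior mean is the precision-weighted average of μ₀ and x̄.
σ₀² = 524.01² = 274586.4801, σ² = 51.95² = 2698.8025; σ² + n·σ₀² = 2698.8025 + 15·274586.4801 = 4121496.004.
Posterior precision = 1/σ₀² + n/σ² = 1/274586.4801 + 15/2698.8025 = (σ² + n·σ₀²)/(σ₀²σ²) = 4121496.004/(274586.4801·2698.8025); posterior variance σₙ² = σ₀²σ²/(σ² + n·σ₀²) = 274586.4801·2698.8025/4121496.004 = 179.802353.
Posterior SD = √σₙ² = √(274586.4801·2698.8025/4121496.004) = 13.4090.

13.4090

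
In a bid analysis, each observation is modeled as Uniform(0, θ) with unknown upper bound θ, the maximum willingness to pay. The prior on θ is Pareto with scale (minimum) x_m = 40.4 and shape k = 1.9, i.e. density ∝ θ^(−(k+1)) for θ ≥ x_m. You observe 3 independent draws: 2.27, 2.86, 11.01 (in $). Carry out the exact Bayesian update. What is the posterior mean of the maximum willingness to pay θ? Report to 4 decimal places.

A Pareto(scale x_m, shape k) prior on the upper bound θ of Uniform(0, θ) is conjugate: posterior is Pareto(max(x_m, max xᵢ), k + n).
Sample maximum = 11.01; prior scale x_m = 40.4 → posterior scale = max = 40.40.
Posterior shape = 1.9 + 3 = 4.9.
E[θ|data] = k·x_m/(k−1) = 4.9·40.40/3.9 = 50.7590.

50.7590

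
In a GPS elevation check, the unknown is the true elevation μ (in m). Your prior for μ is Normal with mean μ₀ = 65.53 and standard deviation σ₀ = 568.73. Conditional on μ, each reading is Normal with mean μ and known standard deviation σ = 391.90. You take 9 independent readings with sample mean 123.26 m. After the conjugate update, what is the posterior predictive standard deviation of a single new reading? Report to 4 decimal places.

For Normal data with known variance σ², a Normal(μ₀, σ₀²) prior on μ is conjugate. Posterior precision = 1/σ₀² + n/σ²; posterior mean is the precision-weighted average of μ₀ and x̄.
σ₀² = 568.73² = 323453.8129, σ² = 391.90² = 153585.61; σ² + n·σ₀² = 153585.61 + 9·323453.8129 = 3064669.9261.
Posterior precision = 1/σ₀² + n/σ² = 1/323453.8129 + 9/153585.61 = (σ² + n·σ₀²)/(σ₀²σ²) = 3064669.9261/(323453.8129·153585.61); posterior variance σₙ² = σ₀²σ²/(σ² + n·σ₀²) = 323453.8129·153585.61/3064669.9261 = 16209.853707.
Predictive variance for one new observation = σₙ² + σ² = 323453.8129·153585.61/3064669.9261 + 153585.61 = σ²·(σ₀² + 3064669.9261)/3064669.9261 = 153585.61·3388123.739/3064669.9261 = 169795.463707; SD = √(153585.61·3388123.739/3064669.9261) = 412.0625.

412.0625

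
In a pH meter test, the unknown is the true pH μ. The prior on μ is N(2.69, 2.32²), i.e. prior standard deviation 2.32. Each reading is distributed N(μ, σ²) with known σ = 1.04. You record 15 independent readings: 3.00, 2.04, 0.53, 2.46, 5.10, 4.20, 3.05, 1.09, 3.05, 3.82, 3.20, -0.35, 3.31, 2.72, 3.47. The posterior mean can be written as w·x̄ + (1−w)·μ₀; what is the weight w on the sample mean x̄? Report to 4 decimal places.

0.9868

For Normal data with known variance σ², a Normal(μ₀, σ₀²) prior on μ is conjugate. Posterior precision = 1/σ₀² + n/σ²; posterior mean is the precision-weighted average of μ₀ and x̄.
σ₀² = 2.32² = 5.3824, σ² = 1.04² = 1.0816. Prior precision 1/σ₀² = 1/5.3824; data precision n/σ² = 15/1.0816.
w = (n/σ²)/(1/σ₀² + n/σ²) = n·σ₀²/(σ² + n·σ₀²) = 15·5.3824/(1.0816 + 15·5.3824) = 80.736/81.8176 = 0.9868.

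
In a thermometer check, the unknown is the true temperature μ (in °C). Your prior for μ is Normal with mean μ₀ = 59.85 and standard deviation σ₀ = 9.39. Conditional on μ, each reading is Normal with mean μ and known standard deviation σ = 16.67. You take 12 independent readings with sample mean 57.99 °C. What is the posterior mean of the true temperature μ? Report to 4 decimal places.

58.3769

For Normal data with known variance σ², a Normal(μ₀, σ₀²) prior on μ is conjugate. Posterior precision = 1/σ₀² + n/σ²; posterior mean is the precision-weighted average of μ₀ and x̄.
n·x̄ = 12·57.99 = 695.88.
σ₀² = 9.39² = 88.1721, σ² = 16.67² = 277.8889; σ² + n·σ₀² = 277.8889 + 12·88.1721 = 1335.9541.
Posterior mean = (μ₀/σ₀² + n·x̄/σ²)/(1/σ₀² + n/σ²) = (σ²·μ₀ + σ₀²·n·x̄)/(σ² + n·σ₀²) = (277.8889·59.85 + 88.1721·695.88)/1335.9541 = 77988.851613/1335.9541 = 58.3769.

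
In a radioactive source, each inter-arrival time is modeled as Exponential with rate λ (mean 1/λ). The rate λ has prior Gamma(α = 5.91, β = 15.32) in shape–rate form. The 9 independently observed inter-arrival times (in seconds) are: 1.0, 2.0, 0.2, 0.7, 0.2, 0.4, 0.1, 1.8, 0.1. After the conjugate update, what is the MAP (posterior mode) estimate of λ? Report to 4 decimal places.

0.6375

With a Gamma(shape α, rate β) prior on the exponential rate λ, the posterior after n observations with total T = Σxᵢ is Gamma(α+n, β+T).
Sum of observations T = 6.5 seconds; n = 9.
Posterior: Gamma(5.91+9, 15.32+6.5) = Gamma(14.91, 21.82).
Mode = (α−1)/β = 0.6375.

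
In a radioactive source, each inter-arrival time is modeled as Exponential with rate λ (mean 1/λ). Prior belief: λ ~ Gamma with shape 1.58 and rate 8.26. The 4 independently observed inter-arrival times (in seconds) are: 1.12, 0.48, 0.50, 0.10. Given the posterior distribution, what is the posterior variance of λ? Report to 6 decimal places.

With a Gamma(shape α, rate β) prior on the exponential rate λ, the posterior after n observations with total T = Σxᵢ is Gamma(α+n, β+T).
Sum of observations T = 2.20 seconds; n = 4.
Posterior: Gamma(1.58+4, 8.26+2.20) = Gamma(5.58, 10.46).
Var = α/β² = 0.051000.

0.051000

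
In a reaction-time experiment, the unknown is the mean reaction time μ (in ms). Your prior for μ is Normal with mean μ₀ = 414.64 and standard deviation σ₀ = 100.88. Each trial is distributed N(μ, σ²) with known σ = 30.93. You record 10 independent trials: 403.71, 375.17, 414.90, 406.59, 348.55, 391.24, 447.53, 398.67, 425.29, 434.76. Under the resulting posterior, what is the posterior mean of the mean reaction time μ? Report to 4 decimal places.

For Normal data with known variance σ², a Normal(μ₀, σ₀²) prior on μ is conjugate. Posterior precision = 1/σ₀² + n/σ²; posterior mean is the precision-weighted average of μ₀ and x̄.
Σxᵢ = 403.71 + 375.17 + 414.90 + 406.59 + 348.55 + 391.24 + 447.53 + 398.67 + 425.29 + 434.76 = 4046.41, so n·x̄ = 4046.41.
σ₀² = 100.88² = 10176.7744, σ² = 30.93² = 956.6649; σ² + n·σ₀² = 956.6649 + 10·10176.7744 = 102724.4089.
Posterior mean = (μ₀/σ₀² + n·x̄/σ²)/(1/σ₀² + n/σ²) = (σ²·μ₀ + σ₀²·n·x̄)/(σ² + n·σ₀²) = (956.6649·414.64 + 10176.7744·4046.41)/102724.4089 = 41576073.23404/102724.4089 = 404.7341.

404.7341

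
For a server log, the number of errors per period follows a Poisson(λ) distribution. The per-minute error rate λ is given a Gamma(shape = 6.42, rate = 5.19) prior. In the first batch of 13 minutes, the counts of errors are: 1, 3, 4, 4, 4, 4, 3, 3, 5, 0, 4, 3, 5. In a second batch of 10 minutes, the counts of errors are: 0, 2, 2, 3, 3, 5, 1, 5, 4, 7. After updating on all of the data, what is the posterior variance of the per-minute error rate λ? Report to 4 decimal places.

0.1025

With a Gamma(shape α, rate β) prior, the Poisson likelihood is conjugate: the posterior is Gamma(α + ΣXᵢ, β + n).
Batch 1: sum of counts S = 43 over n = 13 minutes.
After batch 1: Gamma(α+S, β+n) = Gamma(6.42+43, 5.19+13) = Gamma(49.42, 18.19).
Batch 2: sum of counts S = 32 over n = 10 minutes.
After batch 2: Gamma(α+S, β+n) = Gamma(49.42+32, 18.19+10) = Gamma(81.42, 28.19).
Var = α/β² = 81.42/28.19² = 0.1025.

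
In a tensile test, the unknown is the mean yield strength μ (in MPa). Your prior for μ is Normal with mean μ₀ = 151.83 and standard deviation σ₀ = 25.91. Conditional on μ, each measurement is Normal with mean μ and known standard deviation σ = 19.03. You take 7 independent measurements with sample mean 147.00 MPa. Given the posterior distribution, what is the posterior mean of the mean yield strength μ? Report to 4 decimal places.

For Normal data with known variance σ², a Normal(μ₀, σ₀²) prior on μ is conjugate. Posterior precision = 1/σ₀² + n/σ²; posterior mean is the precision-weighted average of μ₀ and x̄.
n·x̄ = 7·147.00 = 1029.
σ₀² = 25.91² = 671.3281, σ² = 19.03² = 362.1409; σ² + n·σ₀² = 362.1409 + 7·671.3281 = 5061.4376.
Posterior mean = (μ₀/σ₀² + n·x̄/σ²)/(1/σ₀² + n/σ²) = (σ²·μ₀ + σ₀²·n·x̄)/(σ² + n·σ₀²) = (362.1409·151.83 + 671.3281·1029)/5061.4376 = 745780.467747/5061.4376 = 147.3456.

147.3456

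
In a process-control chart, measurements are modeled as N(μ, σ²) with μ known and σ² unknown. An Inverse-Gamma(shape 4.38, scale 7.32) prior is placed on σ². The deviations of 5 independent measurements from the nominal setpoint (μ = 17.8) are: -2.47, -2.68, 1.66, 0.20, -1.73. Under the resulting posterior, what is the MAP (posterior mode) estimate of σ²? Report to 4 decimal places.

With known mean μ and an Inverse-Gamma(α, β) prior on σ², the Normal likelihood is conjugate: posterior is Inv-Gamma(α + n/2, β + Σ(xᵢ−μ)²/2).
Σ(xᵢ−μ)² = (-2.47)² + (-2.68)² + (1.66)² + (0.20)² + (-1.73)² = 19.0718.
Posterior: Inv-Gamma(4.38 + 5/2, 7.32 + 19.0718/2) = Inv-Gamma(6.88, 16.85590).
Mode = β/(α+1) = 16.85590/7.88 = 2.1391.

2.1391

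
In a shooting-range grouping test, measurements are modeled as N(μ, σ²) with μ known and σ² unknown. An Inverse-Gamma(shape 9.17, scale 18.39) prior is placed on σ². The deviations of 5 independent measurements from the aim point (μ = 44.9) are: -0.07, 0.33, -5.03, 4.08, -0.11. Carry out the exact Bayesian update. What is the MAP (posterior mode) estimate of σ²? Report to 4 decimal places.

With known mean μ and an Inverse-Gamma(α, β) prior on σ², the Normal likelihood is conjugate: posterior is Inv-Gamma(α + n/2, β + Σ(xᵢ−μ)²/2).
Σ(xᵢ−μ)² = (-0.07)² + (0.33)² + (-5.03)² + (4.08)² + (-0.11)² = 42.0732.
Posterior: Inv-Gamma(9.17 + 5/2, 18.39 + 42.0732/2) = Inv-Gamma(11.67, 39.42660).
Mode = β/(α+1) = 39.42660/12.67 = 3.1118.

3.1118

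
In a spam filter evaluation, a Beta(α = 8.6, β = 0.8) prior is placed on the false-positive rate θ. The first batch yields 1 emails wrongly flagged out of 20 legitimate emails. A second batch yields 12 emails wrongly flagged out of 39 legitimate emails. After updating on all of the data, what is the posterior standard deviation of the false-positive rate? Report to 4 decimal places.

The Beta prior is conjugate to a Binomial/Bernoulli likelihood; the update adds successes to α and failures to β.
After batch 1: Beta(8.6+1, 0.8+19) = Beta(9.6, 19.8).
After batch 2: Beta(9.6+12, 19.8+27) = Beta(21.6, 46.8).
Var = αβ/((α+β)²(α+β+1)) = 21.6·46.8/(68.4²·69.4) = 0.00311335; SD = √0.00311335 = 0.0558.

0.0558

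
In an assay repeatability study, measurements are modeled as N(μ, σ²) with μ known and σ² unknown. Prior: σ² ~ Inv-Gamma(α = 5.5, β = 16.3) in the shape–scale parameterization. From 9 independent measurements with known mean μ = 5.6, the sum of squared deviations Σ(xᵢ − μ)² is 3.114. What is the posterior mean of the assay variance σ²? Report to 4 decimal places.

1.9841

With known mean μ and an Inverse-Gamma(α, β) prior on σ², the Normal likelihood is conjugate: posterior is Inv-Gamma(α + n/2, β + Σ(xᵢ−μ)²/2).
Posterior: Inv-Gamma(5.5 + 9/2, 16.3 + 3.114/2) = Inv-Gamma(10.00, 17.8570).
E[σ²|data] = β/(α−1) = 17.8570/9.00 = 1.9841.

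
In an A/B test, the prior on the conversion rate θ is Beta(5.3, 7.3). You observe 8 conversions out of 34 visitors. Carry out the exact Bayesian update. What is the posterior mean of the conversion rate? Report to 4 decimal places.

0.2854

The Beta prior is conjugate to a Binomial/Bernoulli likelihood; the update adds successes to α and failures to β.
Posterior: Beta(α+k, β+n−k) = Beta(5.3+8, 7.3+26) = Beta(13.3, 33.3).
Posterior mean = α/(α+β) = 13.3/46.6 = 0.2854.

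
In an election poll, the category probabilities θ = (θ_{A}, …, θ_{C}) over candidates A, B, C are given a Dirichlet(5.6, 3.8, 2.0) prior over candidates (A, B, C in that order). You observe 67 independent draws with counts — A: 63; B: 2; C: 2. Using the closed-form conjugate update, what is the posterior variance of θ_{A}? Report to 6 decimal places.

0.001378

The Dirichlet prior is conjugate to the Multinomial likelihood: each posterior αⱼ = prior αⱼ + observed count nⱼ.
Posterior concentration: (68.6, 5.8, 4.0), total = 78.4.
Var[θ_j] = α_j(Σα−α_j)/((Σα)²(Σα+1)) = 68.6·9.8/(78.4²·79.4) = 0.001378.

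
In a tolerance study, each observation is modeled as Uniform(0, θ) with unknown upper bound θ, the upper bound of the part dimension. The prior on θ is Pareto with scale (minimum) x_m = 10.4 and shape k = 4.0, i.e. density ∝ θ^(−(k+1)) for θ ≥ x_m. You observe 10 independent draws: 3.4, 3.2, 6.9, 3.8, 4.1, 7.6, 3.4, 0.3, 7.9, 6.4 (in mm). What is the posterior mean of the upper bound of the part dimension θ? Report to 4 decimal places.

11.2000

A Pareto(scale x_m, shape k) prior on the upper bound θ of Uniform(0, θ) is conjugate: posterior is Pareto(max(x_m, max xᵢ), k + n).
Sample maximum = 7.9; prior scale x_m = 10.4 → posterior scale = max = 10.4.
Posterior shape = 4.0 + 10 = 14.0.
E[θ|data] = k·x_m/(k−1) = 14.0·10.4/13.0 = 11.2000.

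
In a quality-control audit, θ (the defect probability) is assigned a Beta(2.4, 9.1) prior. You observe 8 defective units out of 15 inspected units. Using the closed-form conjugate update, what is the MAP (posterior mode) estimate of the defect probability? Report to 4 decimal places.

0.3837

The Beta prior is conjugate to a Binomial/Bernoulli likelihood; the update adds successes to α and failures to β.
Posterior: Beta(α+k, β+n−k) = Beta(2.4+8, 9.1+7) = Beta(10.4, 16.1).
Mode of Beta(a,b) for a,b>1 is (a−1)/(a+b−2) = 9.4/24.5 = 0.3837.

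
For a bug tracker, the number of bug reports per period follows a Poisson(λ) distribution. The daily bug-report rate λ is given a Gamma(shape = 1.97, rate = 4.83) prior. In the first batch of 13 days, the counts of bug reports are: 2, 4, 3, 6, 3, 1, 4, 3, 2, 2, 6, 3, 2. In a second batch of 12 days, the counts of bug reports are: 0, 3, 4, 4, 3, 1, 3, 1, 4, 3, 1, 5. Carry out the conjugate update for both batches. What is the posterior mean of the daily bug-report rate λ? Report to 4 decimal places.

With a Gamma(shape α, rate β) prior, the Poisson likelihood is conjugate: the posterior is Gamma(α + ΣXᵢ, β + n).
Batch 1: sum of counts S = 41 over n = 13 days.
After batch 1: Gamma(α+S, β+n) = Gamma(1.97+41, 4.83+13) = Gamma(42.97, 17.83).
Batch 2: sum of counts S = 32 over n = 12 days.
After batch 2: Gamma(α+S, β+n) = Gamma(42.97+32, 17.83+12) = Gamma(74.97, 29.83).
Posterior mean = α/β = 74.97/29.83 = 2.5132.

2.5132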